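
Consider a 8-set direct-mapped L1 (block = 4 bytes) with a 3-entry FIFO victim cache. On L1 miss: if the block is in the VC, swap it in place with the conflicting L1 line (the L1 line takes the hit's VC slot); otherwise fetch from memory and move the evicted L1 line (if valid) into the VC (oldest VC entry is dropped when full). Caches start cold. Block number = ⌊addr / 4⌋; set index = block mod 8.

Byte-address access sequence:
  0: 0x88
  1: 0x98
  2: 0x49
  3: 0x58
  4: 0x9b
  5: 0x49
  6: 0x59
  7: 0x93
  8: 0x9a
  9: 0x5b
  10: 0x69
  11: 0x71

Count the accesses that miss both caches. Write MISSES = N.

0: 0x88 (blk 34, set 2) → MISS  vc=[]
1: 0x98 (blk 38, set 6) → MISS  vc=[]
2: 0x49 (blk 18, set 2) → MISS  vc=[34]
3: 0x58 (blk 22, set 6) → MISS  vc=[34, 38]
4: 0x9b (blk 38, set 6) → VC-HIT  vc=[34, 22]
5: 0x49 (blk 18, set 2) → L1-HIT  vc=[34, 22]
6: 0x59 (blk 22, set 6) → VC-HIT  vc=[34, 38]
7: 0x93 (blk 36, set 4) → MISS  vc=[34, 38]
8: 0x9a (blk 38, set 6) → VC-HIT  vc=[34, 22]
9: 0x5b (blk 22, set 6) → VC-HIT  vc=[34, 38]
10: 0x69 (blk 26, set 2) → MISS  vc=[34, 38, 18]
11: 0x71 (blk 28, set 4) → MISS  vc=[38, 18, 36]

MISSES = 7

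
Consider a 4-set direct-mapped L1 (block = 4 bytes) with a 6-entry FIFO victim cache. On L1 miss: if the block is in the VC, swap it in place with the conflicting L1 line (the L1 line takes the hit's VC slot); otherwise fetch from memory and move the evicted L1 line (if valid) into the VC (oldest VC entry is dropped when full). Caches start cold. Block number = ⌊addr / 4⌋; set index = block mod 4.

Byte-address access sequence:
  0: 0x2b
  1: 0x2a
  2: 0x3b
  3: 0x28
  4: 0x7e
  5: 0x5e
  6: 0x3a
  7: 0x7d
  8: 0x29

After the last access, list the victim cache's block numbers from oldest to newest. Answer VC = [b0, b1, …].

#0 0x2b→b10/s2 MISS; vc=[]
#1 0x2a→b10/s2 L1-HIT; vc=[]
#2 0x3b→b14/s2 MISS; vc=[10]
#3 0x28→b10/s2 VC-HIT; vc=[14]
#4 0x7e→b31/s3 MISS; vc=[14]
#5 0x5e→b23/s3 MISS; vc=[14,31]
#6 0x3a→b14/s2 VC-HIT; vc=[10,31]
#7 0x7d→b31/s3 VC-HIT; vc=[10,23]
#8 0x29→b10/s2 VC-HIT; vc=[14,23]

VC = [14, 23]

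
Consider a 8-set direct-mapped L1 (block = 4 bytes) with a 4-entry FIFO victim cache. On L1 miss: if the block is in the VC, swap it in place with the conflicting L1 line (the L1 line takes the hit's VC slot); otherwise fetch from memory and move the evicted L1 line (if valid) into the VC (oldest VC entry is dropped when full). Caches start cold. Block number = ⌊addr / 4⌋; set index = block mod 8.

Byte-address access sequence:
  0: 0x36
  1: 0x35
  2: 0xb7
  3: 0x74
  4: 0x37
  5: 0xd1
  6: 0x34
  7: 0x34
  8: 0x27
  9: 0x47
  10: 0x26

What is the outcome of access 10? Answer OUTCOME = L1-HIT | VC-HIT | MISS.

#0 0x36→b13/s5 MISS; vc=[]
#1 0x35→b13/s5 L1-HIT; vc=[]
#2 0xb7→b45/s5 MISS; vc=[13]
#3 0x74→b29/s5 MISS; vc=[13,45]
#4 0x37→b13/s5 VC-HIT; vc=[29,45]
#5 0xd1→b52/s4 MISS; vc=[29,45]
#6 0x34→b13/s5 L1-HIT; vc=[29,45]
#7 0x34→b13/s5 L1-HIT; vc=[29,45]
#8 0x27→b9/s1 MISS; vc=[29,45]
#9 0x47→b17/s1 MISS; vc=[29,45,9]
#10 0x26→b9/s1 VC-HIT; vc=[29,45,17]

OUTCOME = VC-HIT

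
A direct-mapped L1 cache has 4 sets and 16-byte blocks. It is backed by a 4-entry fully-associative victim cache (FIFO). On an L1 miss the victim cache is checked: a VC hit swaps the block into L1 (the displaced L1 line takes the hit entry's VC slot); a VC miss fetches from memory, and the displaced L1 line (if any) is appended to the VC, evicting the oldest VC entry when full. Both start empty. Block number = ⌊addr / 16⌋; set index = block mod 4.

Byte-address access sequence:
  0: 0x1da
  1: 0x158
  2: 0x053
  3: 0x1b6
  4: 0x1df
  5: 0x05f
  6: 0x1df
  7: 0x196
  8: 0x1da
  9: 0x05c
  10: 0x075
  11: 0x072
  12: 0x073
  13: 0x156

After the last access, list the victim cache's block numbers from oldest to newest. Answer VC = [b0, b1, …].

VC = [29, 5, 25, 27]

#0 0x1da→b29/s1 MISS; vc=[]
#1 0x158→b21/s1 MISS; vc=[29]
#2 0x53→b5/s1 MISS; vc=[29,21]
#3 0x1b6→b27/s3 MISS; vc=[29,21]
#4 0x1df→b29/s1 VC-HIT; vc=[5,21]
#5 0x5f→b5/s1 VC-HIT; vc=[29,21]
#6 0x1df→b29/s1 VC-HIT; vc=[5,21]
#7 0x196→b25/s1 MISS; vc=[5,21,29]
#8 0x1da→b29/s1 VC-HIT; vc=[5,21,25]
#9 0x5c→b5/s1 VC-HIT; vc=[29,21,25]
#10 0x75→b7/s3 MISS; vc=[29,21,25,27]
#11 0x72→b7/s3 L1-HIT; vc=[29,21,25,27]
#12 0x73→b7/s3 L1-HIT; vc=[29,21,25,27]
#13 0x156→b21/s1 VC-HIT; vc=[29,5,25,27]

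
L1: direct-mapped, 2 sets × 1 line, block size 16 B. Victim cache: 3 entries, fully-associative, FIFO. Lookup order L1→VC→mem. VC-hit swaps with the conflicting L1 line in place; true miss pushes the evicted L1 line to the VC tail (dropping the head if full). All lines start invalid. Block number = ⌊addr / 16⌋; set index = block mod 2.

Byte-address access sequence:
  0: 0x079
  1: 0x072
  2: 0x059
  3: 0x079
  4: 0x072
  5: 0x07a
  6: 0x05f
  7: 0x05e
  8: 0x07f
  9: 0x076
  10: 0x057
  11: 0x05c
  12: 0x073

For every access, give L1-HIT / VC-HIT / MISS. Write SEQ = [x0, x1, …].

0: 0x79 (blk 7, set 1) → MISS  vc=[]
1: 0x72 (blk 7, set 1) → L1-HIT  vc=[]
2: 0x59 (blk 5, set 1) → MISS  vc=[7]
3: 0x79 (blk 7, set 1) → VC-HIT  vc=[5]
4: 0x72 (blk 7, set 1) → L1-HIT  vc=[5]
5: 0x7a (blk 7, set 1) → L1-HIT  vc=[5]
6: 0x5f (blk 5, set 1) → VC-HIT  vc=[7]
7: 0x5e (blk 5, set 1) → L1-HIT  vc=[7]
8: 0x7f (blk 7, set 1) → VC-HIT  vc=[5]
9: 0x76 (blk 7, set 1) → L1-HIT  vc=[5]
10: 0x57 (blk 5, set 1) → VC-HIT  vc=[7]
11: 0x5c (blk 5, set 1) → L1-HIT  vc=[7]
12: 0x73 (blk 7, set 1) → VC-HIT  vc=[5]

SEQ = [MISS, L1-HIT, MISS, VC-HIT, L1-HIT, L1-HIT, VC-HIT, L1-HIT, VC-HIT, L1-HIT, VC-HIT, L1-HIT, VC-HIT]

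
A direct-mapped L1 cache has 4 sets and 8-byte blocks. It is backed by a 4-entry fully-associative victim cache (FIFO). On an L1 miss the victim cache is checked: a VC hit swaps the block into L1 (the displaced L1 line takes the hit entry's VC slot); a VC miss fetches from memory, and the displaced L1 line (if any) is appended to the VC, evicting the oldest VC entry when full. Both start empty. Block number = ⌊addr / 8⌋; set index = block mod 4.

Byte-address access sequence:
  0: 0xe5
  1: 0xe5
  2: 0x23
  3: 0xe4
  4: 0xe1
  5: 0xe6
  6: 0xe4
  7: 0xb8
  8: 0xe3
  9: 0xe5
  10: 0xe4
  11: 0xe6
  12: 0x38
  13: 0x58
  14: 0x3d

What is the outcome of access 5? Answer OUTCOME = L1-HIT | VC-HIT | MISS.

OUTCOME = L1-HIT

#0 0xe5→b28/s0 MISS; vc=[]
#1 0xe5→b28/s0 L1-HIT; vc=[]
#2 0x23→b4/s0 MISS; vc=[28]
#3 0xe4→b28/s0 VC-HIT; vc=[4]
#4 0xe1→b28/s0 L1-HIT; vc=[4]
#5 0xe6→b28/s0 L1-HIT; vc=[4]
#6 0xe4→b28/s0 L1-HIT; vc=[4]
#7 0xb8→b23/s3 MISS; vc=[4]
#8 0xe3→b28/s0 L1-HIT; vc=[4]
#9 0xe5→b28/s0 L1-HIT; vc=[4]
#10 0xe4→b28/s0 L1-HIT; vc=[4]
#11 0xe6→b28/s0 L1-HIT; vc=[4]
#12 0x38→b7/s3 MISS; vc=[4,23]
#13 0x58→b11/s3 MISS; vc=[4,23,7]
#14 0x3d→b7/s3 VC-HIT; vc=[4,23,11]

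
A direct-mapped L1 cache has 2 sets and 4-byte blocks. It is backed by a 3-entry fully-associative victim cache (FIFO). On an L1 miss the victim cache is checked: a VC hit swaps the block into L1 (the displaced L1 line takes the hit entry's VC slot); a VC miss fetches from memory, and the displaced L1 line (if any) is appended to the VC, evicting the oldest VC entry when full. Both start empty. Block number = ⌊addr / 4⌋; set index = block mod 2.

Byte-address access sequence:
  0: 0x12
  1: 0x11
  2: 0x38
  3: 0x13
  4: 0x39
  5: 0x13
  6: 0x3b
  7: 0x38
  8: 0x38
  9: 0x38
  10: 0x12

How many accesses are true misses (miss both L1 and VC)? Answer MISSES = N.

  [0] addr=0x12 blk=4 s=0: MISS | VC []
  [1] addr=0x11 blk=4 s=0: L1-HIT | VC []
  [2] addr=0x38 blk=14 s=0: MISS | VC [4]
  [3] addr=0x13 blk=4 s=0: VC-HIT | VC [14]
  [4] addr=0x39 blk=14 s=0: VC-HIT | VC [4]
  [5] addr=0x13 blk=4 s=0: VC-HIT | VC [14]
  [6] addr=0x3b blk=14 s=0: VC-HIT | VC [4]
  [7] addr=0x38 blk=14 s=0: L1-HIT | VC [4]
  [8] addr=0x38 blk=14 s=0: L1-HIT | VC [4]
  [9] addr=0x38 blk=14 s=0: L1-HIT | VC [4]
  [10] addr=0x12 blk=4 s=0: VC-HIT | VC [14]

MISSES = 2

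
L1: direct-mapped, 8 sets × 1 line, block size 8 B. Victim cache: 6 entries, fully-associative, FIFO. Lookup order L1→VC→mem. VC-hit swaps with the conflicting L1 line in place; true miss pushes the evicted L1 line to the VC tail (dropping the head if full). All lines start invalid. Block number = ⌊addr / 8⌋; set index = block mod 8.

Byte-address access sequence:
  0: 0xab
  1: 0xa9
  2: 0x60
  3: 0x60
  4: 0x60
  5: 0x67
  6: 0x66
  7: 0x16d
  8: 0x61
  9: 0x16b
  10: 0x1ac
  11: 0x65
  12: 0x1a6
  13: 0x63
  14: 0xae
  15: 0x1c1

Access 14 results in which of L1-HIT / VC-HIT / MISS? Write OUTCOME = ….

OUTCOME = VC-HIT

  [0] addr=0xab blk=21 s=5: MISS | VC []
  [1] addr=0xa9 blk=21 s=5: L1-HIT | VC []
  [2] addr=0x60 blk=12 s=4: MISS | VC []
  [3] addr=0x60 blk=12 s=4: L1-HIT | VC []
  [4] addr=0x60 blk=12 s=4: L1-HIT | VC []
  [5] addr=0x67 blk=12 s=4: L1-HIT | VC []
  [6] addr=0x66 blk=12 s=4: L1-HIT | VC []
  [7] addr=0x16d blk=45 s=5: MISS | VC [21]
  [8] addr=0x61 blk=12 s=4: L1-HIT | VC [21]
  [9] addr=0x16b blk=45 s=5: L1-HIT | VC [21]
  [10] addr=0x1ac blk=53 s=5: MISS | VC [21, 45]
  [11] addr=0x65 blk=12 s=4: L1-HIT | VC [21, 45]
  [12] addr=0x1a6 blk=52 s=4: MISS | VC [21, 45, 12]
  [13] addr=0x63 blk=12 s=4: VC-HIT | VC [21, 45, 52]
  [14] addr=0xae blk=21 s=5: VC-HIT | VC [53, 45, 52]
  [15] addr=0x1c1 blk=56 s=0: MISS | VC [53, 45, 52]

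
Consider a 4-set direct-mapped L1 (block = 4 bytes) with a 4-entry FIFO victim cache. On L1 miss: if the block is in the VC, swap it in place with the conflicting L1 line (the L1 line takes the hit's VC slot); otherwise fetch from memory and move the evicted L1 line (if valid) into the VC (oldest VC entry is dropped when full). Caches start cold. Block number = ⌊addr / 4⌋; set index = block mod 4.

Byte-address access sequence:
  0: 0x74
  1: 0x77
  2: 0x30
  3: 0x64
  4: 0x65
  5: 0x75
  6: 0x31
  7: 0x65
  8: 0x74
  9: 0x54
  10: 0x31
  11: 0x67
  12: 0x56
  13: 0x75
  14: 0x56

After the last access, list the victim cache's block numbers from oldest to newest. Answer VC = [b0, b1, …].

VC = [25, 29]

  [0] addr=0x74 blk=29 s=1: MISS | VC []
  [1] addr=0x77 blk=29 s=1: L1-HIT | VC []
  [2] addr=0x30 blk=12 s=0: MISS | VC []
  [3] addr=0x64 blk=25 s=1: MISS | VC [29]
  [4] addr=0x65 blk=25 s=1: L1-HIT | VC [29]
  [5] addr=0x75 blk=29 s=1: VC-HIT | VC [25]
  [6] addr=0x31 blk=12 s=0: L1-HIT | VC [25]
  [7] addr=0x65 blk=25 s=1: VC-HIT | VC [29]
  [8] addr=0x74 blk=29 s=1: VC-HIT | VC [25]
  [9] addr=0x54 blk=21 s=1: MISS | VC [25, 29]
  [10] addr=0x31 blk=12 s=0: L1-HIT | VC [25, 29]
  [11] addr=0x67 blk=25 s=1: VC-HIT | VC [21, 29]
  [12] addr=0x56 blk=21 s=1: VC-HIT | VC [25, 29]
  [13] addr=0x75 blk=29 s=1: VC-HIT | VC [25, 21]
  [14] addr=0x56 blk=21 s=1: VC-HIT | VC [25, 29]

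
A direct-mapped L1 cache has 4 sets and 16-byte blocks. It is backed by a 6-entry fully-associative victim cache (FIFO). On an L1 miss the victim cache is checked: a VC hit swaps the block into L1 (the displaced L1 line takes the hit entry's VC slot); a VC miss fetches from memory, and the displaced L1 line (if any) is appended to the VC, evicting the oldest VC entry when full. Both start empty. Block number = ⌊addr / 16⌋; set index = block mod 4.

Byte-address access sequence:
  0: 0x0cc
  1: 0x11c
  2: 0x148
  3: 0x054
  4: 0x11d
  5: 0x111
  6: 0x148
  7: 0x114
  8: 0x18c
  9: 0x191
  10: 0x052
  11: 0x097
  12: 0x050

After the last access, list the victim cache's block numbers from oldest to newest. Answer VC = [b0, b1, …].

VC = [12, 25, 20, 17, 9]

0: 0xcc (blk 12, set 0) → MISS  vc=[]
1: 0x11c (blk 17, set 1) → MISS  vc=[]
2: 0x148 (blk 20, set 0) → MISS  vc=[12]
3: 0x54 (blk 5, set 1) → MISS  vc=[12, 17]
4: 0x11d (blk 17, set 1) → VC-HIT  vc=[12, 5]
5: 0x111 (blk 17, set 1) → L1-HIT  vc=[12, 5]
6: 0x148 (blk 20, set 0) → L1-HIT  vc=[12, 5]
7: 0x114 (blk 17, set 1) → L1-HIT  vc=[12, 5]
8: 0x18c (blk 24, set 0) → MISS  vc=[12, 5, 20]
9: 0x191 (blk 25, set 1) → MISS  vc=[12, 5, 20, 17]
10: 0x52 (blk 5, set 1) → VC-HIT  vc=[12, 25, 20, 17]
11: 0x97 (blk 9, set 1) → MISS  vc=[12, 25, 20, 17, 5]
12: 0x50 (blk 5, set 1) → VC-HIT  vc=[12, 25, 20, 17, 9]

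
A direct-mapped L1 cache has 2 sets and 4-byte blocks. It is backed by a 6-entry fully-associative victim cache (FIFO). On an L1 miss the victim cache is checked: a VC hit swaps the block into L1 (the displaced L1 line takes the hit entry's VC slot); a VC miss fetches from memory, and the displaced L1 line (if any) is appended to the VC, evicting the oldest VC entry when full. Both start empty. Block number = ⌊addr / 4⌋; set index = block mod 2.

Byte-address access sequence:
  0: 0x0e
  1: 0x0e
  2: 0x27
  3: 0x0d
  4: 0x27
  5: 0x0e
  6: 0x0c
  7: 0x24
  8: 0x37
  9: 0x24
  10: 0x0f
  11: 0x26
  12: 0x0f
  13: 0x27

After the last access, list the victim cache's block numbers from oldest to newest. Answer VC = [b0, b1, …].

#0 0xe→b3/s1 MISS; vc=[]
#1 0xe→b3/s1 L1-HIT; vc=[]
#2 0x27→b9/s1 MISS; vc=[3]
#3 0xd→b3/s1 VC-HIT; vc=[9]
#4 0x27→b9/s1 VC-HIT; vc=[3]
#5 0xe→b3/s1 VC-HIT; vc=[9]
#6 0xc→b3/s1 L1-HIT; vc=[9]
#7 0x24→b9/s1 VC-HIT; vc=[3]
#8 0x37→b13/s1 MISS; vc=[3,9]
#9 0x24→b9/s1 VC-HIT; vc=[3,13]
#10 0xf→b3/s1 VC-HIT; vc=[9,13]
#11 0x26→b9/s1 VC-HIT; vc=[3,13]
#12 0xf→b3/s1 VC-HIT; vc=[9,13]
#13 0x27→b9/s1 VC-HIT; vc=[3,13]

VC = [3, 13]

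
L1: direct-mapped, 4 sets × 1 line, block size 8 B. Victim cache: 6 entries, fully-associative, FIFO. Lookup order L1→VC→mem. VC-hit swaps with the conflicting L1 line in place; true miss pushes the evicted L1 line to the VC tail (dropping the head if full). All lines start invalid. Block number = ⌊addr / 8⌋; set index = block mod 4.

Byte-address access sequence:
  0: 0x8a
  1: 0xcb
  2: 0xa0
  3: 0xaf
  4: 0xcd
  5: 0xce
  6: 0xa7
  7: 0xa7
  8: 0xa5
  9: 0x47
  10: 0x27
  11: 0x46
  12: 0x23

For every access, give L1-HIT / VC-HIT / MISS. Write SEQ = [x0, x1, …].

SEQ = [MISS, MISS, MISS, MISS, VC-HIT, L1-HIT, L1-HIT, L1-HIT, L1-HIT, MISS, MISS, VC-HIT, VC-HIT]

0: 0x8a (blk 17, set 1) → MISS  vc=[]
1: 0xcb (blk 25, set 1) → MISS  vc=[17]
2: 0xa0 (blk 20, set 0) → MISS  vc=[17]
3: 0xaf (blk 21, set 1) → MISS  vc=[17, 25]
4: 0xcd (blk 25, set 1) → VC-HIT  vc=[17, 21]
5: 0xce (blk 25, set 1) → L1-HIT  vc=[17, 21]
6: 0xa7 (blk 20, set 0) → L1-HIT  vc=[17, 21]
7: 0xa7 (blk 20, set 0) → L1-HIT  vc=[17, 21]
8: 0xa5 (blk 20, set 0) → L1-HIT  vc=[17, 21]
9: 0x47 (blk 8, set 0) → MISS  vc=[17, 21, 20]
10: 0x27 (blk 4, set 0) → MISS  vc=[17, 21, 20, 8]
11: 0x46 (blk 8, set 0) → VC-HIT  vc=[17, 21, 20, 4]
12: 0x23 (blk 4, set 0) → VC-HIT  vc=[17, 21, 20, 8]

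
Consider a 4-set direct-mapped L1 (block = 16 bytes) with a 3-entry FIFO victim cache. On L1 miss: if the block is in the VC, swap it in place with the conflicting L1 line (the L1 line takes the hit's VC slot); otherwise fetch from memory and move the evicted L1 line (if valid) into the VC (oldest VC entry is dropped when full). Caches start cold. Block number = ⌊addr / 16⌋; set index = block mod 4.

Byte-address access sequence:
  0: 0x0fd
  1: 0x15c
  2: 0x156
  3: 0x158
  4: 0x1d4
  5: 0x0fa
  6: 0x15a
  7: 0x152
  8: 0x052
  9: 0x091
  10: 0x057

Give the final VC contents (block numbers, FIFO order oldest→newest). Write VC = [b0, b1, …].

VC = [29, 21, 9]

  [0] addr=0xfd blk=15 s=3: MISS | VC []
  [1] addr=0x15c blk=21 s=1: MISS | VC []
  [2] addr=0x156 blk=21 s=1: L1-HIT | VC []
  [3] addr=0x158 blk=21 s=1: L1-HIT | VC []
  [4] addr=0x1d4 blk=29 s=1: MISS | VC [21]
  [5] addr=0xfa blk=15 s=3: L1-HIT | VC [21]
  [6] addr=0x15a blk=21 s=1: VC-HIT | VC [29]
  [7] addr=0x152 blk=21 s=1: L1-HIT | VC [29]
  [8] addr=0x52 blk=5 s=1: MISS | VC [29, 21]
  [9] addr=0x91 blk=9 s=1: MISS | VC [29, 21, 5]
  [10] addr=0x57 blk=5 s=1: VC-HIT | VC [29, 21, 9]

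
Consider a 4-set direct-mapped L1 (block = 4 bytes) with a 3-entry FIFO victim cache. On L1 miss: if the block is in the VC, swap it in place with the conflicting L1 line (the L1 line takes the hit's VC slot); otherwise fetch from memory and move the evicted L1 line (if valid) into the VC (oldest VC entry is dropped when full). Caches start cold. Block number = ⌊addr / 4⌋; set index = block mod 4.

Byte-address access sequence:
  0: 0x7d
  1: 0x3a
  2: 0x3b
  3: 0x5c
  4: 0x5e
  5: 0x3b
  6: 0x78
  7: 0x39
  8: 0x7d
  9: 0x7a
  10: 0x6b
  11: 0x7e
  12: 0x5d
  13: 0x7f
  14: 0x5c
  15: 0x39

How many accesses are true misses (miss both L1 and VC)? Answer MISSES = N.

MISSES = 5

  [0] addr=0x7d blk=31 s=3: MISS | VC []
  [1] addr=0x3a blk=14 s=2: MISS | VC []
  [2] addr=0x3b blk=14 s=2: L1-HIT | VC []
  [3] addr=0x5c blk=23 s=3: MISS | VC [31]
  [4] addr=0x5e blk=23 s=3: L1-HIT | VC [31]
  [5] addr=0x3b blk=14 s=2: L1-HIT | VC [31]
  [6] addr=0x78 blk=30 s=2: MISS | VC [31, 14]
  [7] addr=0x39 blk=14 s=2: VC-HIT | VC [31, 30]
  [8] addr=0x7d blk=31 s=3: VC-HIT | VC [23, 30]
  [9] addr=0x7a blk=30 s=2: VC-HIT | VC [23, 14]
  [10] addr=0x6b blk=26 s=2: MISS | VC [23, 14, 30]
  [11] addr=0x7e blk=31 s=3: L1-HIT | VC [23, 14, 30]
  [12] addr=0x5d blk=23 s=3: VC-HIT | VC [31, 14, 30]
  [13] addr=0x7f blk=31 s=3: VC-HIT | VC [23, 14, 30]
  [14] addr=0x5c blk=23 s=3: VC-HIT | VC [31, 14, 30]
  [15] addr=0x39 blk=14 s=2: VC-HIT | VC [31, 26, 30]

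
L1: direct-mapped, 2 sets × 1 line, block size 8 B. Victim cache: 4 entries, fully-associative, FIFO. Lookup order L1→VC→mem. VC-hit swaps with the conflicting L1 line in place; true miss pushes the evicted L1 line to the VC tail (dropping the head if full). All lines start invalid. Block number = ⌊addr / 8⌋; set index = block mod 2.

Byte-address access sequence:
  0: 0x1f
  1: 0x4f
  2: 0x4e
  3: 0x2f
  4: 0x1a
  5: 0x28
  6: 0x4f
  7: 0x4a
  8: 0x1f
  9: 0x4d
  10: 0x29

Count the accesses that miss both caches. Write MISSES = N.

MISSES = 3

#0 0x1f→b3/s1 MISS; vc=[]
#1 0x4f→b9/s1 MISS; vc=[3]
#2 0x4e→b9/s1 L1-HIT; vc=[3]
#3 0x2f→b5/s1 MISS; vc=[3,9]
#4 0x1a→b3/s1 VC-HIT; vc=[5,9]
#5 0x28→b5/s1 VC-HIT; vc=[3,9]
#6 0x4f→b9/s1 VC-HIT; vc=[3,5]
#7 0x4a→b9/s1 L1-HIT; vc=[3,5]
#8 0x1f→b3/s1 VC-HIT; vc=[9,5]
#9 0x4d→b9/s1 VC-HIT; vc=[3,5]
#10 0x29→b5/s1 VC-HIT; vc=[3,9]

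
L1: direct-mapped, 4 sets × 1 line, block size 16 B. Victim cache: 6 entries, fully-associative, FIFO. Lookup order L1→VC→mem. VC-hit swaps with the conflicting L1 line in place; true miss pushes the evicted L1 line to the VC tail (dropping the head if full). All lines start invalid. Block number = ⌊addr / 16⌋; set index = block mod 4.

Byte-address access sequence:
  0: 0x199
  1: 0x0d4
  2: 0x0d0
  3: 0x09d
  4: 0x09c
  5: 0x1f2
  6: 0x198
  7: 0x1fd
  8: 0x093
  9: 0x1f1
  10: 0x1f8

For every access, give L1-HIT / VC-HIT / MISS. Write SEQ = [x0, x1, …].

SEQ = [MISS, MISS, L1-HIT, MISS, L1-HIT, MISS, VC-HIT, L1-HIT, VC-HIT, L1-HIT, L1-HIT]

#0 0x199→b25/s1 MISS; vc=[]
#1 0xd4→b13/s1 MISS; vc=[25]
#2 0xd0→b13/s1 L1-HIT; vc=[25]
#3 0x9d→b9/s1 MISS; vc=[25,13]
#4 0x9c→b9/s1 L1-HIT; vc=[25,13]
#5 0x1f2→b31/s3 MISS; vc=[25,13]
#6 0x198→b25/s1 VC-HIT; vc=[9,13]
#7 0x1fd→b31/s3 L1-HIT; vc=[9,13]
#8 0x93→b9/s1 VC-HIT; vc=[25,13]
#9 0x1f1→b31/s3 L1-HIT; vc=[25,13]
#10 0x1f8→b31/s3 L1-HIT; vc=[25,13]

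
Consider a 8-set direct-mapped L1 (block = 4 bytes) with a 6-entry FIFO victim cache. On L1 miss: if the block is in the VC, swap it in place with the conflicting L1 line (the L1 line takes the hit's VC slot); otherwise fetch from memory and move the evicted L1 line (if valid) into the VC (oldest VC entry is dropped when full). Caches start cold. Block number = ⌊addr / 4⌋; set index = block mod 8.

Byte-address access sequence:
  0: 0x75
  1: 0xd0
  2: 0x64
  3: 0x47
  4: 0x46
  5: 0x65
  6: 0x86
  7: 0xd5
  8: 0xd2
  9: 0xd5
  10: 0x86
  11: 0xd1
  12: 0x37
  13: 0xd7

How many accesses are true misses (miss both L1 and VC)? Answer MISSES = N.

MISSES = 7

  [0] addr=0x75 blk=29 s=5: MISS | VC []
  [1] addr=0xd0 blk=52 s=4: MISS | VC []
  [2] addr=0x64 blk=25 s=1: MISS | VC []
  [3] addr=0x47 blk=17 s=1: MISS | VC [25]
  [4] addr=0x46 blk=17 s=1: L1-HIT | VC [25]
  [5] addr=0x65 blk=25 s=1: VC-HIT | VC [17]
  [6] addr=0x86 blk=33 s=1: MISS | VC [17, 25]
  [7] addr=0xd5 blk=53 s=5: MISS | VC [17, 25, 29]
  [8] addr=0xd2 blk=52 s=4: L1-HIT | VC [17, 25, 29]
  [9] addr=0xd5 blk=53 s=5: L1-HIT | VC [17, 25, 29]
  [10] addr=0x86 blk=33 s=1: L1-HIT | VC [17, 25, 29]
  [11] addr=0xd1 blk=52 s=4: L1-HIT | VC [17, 25, 29]
  [12] addr=0x37 blk=13 s=5: MISS | VC [17, 25, 29, 53]
  [13] addr=0xd7 blk=53 s=5: VC-HIT | VC [17, 25, 29, 13]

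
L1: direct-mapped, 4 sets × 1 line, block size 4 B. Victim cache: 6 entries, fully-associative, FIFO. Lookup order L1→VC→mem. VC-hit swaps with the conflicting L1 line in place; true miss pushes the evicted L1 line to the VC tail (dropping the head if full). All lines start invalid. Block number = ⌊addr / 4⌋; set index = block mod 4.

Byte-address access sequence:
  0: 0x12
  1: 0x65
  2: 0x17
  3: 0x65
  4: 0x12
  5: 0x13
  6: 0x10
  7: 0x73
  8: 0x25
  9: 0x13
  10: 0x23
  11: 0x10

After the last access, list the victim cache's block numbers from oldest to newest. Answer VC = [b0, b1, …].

  [0] addr=0x12 blk=4 s=0: MISS | VC []
  [1] addr=0x65 blk=25 s=1: MISS | VC []
  [2] addr=0x17 blk=5 s=1: MISS | VC [25]
  [3] addr=0x65 blk=25 s=1: VC-HIT | VC [5]
  [4] addr=0x12 blk=4 s=0: L1-HIT | VC [5]
  [5] addr=0x13 blk=4 s=0: L1-HIT | VC [5]
  [6] addr=0x10 blk=4 s=0: L1-HIT | VC [5]
  [7] addr=0x73 blk=28 s=0: MISS | VC [5, 4]
  [8] addr=0x25 blk=9 s=1: MISS | VC [5, 4, 25]
  [9] addr=0x13 blk=4 s=0: VC-HIT | VC [5, 28, 25]
  [10] addr=0x23 blk=8 s=0: MISS | VC [5, 28, 25, 4]
  [11] addr=0x10 blk=4 s=0: VC-HIT | VC [5, 28, 25, 8]

VC = [5, 28, 25, 8]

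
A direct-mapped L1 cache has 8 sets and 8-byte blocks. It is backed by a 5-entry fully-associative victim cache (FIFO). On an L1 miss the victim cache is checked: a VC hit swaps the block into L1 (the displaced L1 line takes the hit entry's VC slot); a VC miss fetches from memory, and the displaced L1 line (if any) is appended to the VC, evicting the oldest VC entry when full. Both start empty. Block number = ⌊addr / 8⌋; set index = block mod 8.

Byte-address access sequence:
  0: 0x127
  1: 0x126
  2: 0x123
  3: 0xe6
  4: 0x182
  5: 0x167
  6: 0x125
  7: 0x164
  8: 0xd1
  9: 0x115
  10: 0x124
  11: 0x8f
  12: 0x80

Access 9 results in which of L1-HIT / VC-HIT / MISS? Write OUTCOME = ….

OUTCOME = MISS

#0 0x127→b36/s4 MISS; vc=[]
#1 0x126→b36/s4 L1-HIT; vc=[]
#2 0x123→b36/s4 L1-HIT; vc=[]
#3 0xe6→b28/s4 MISS; vc=[36]
#4 0x182→b48/s0 MISS; vc=[36]
#5 0x167→b44/s4 MISS; vc=[36,28]
#6 0x125→b36/s4 VC-HIT; vc=[44,28]
#7 0x164→b44/s4 VC-HIT; vc=[36,28]
#8 0xd1→b26/s2 MISS; vc=[36,28]
#9 0x115→b34/s2 MISS; vc=[36,28,26]
#10 0x124→b36/s4 VC-HIT; vc=[44,28,26]
#11 0x8f→b17/s1 MISS; vc=[44,28,26]
#12 0x80→b16/s0 MISS; vc=[44,28,26,48]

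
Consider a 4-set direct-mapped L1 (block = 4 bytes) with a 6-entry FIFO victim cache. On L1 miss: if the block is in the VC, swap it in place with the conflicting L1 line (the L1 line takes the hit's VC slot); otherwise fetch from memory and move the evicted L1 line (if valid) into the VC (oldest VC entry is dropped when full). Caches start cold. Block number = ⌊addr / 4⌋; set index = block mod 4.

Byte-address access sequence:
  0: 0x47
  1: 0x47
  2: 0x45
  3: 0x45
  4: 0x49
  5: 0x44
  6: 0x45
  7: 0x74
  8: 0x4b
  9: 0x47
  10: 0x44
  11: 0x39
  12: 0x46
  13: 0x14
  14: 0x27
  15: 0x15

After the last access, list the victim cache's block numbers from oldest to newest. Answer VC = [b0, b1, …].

VC = [29, 18, 17, 9]

  [0] addr=0x47 blk=17 s=1: MISS | VC []
  [1] addr=0x47 blk=17 s=1: L1-HIT | VC []
  [2] addr=0x45 blk=17 s=1: L1-HIT | VC []
  [3] addr=0x45 blk=17 s=1: L1-HIT | VC []
  [4] addr=0x49 blk=18 s=2: MISS | VC []
  [5] addr=0x44 blk=17 s=1: L1-HIT | VC []
  [6] addr=0x45 blk=17 s=1: L1-HIT | VC []
  [7] addr=0x74 blk=29 s=1: MISS | VC [17]
  [8] addr=0x4b blk=18 s=2: L1-HIT | VC [17]
  [9] addr=0x47 blk=17 s=1: VC-HIT | VC [29]
  [10] addr=0x44 blk=17 s=1: L1-HIT | VC [29]
  [11] addr=0x39 blk=14 s=2: MISS | VC [29, 18]
  [12] addr=0x46 blk=17 s=1: L1-HIT | VC [29, 18]
  [13] addr=0x14 blk=5 s=1: MISS | VC [29, 18, 17]
  [14] addr=0x27 blk=9 s=1: MISS | VC [29, 18, 17, 5]
  [15] addr=0x15 blk=5 s=1: VC-HIT | VC [29, 18, 17, 9]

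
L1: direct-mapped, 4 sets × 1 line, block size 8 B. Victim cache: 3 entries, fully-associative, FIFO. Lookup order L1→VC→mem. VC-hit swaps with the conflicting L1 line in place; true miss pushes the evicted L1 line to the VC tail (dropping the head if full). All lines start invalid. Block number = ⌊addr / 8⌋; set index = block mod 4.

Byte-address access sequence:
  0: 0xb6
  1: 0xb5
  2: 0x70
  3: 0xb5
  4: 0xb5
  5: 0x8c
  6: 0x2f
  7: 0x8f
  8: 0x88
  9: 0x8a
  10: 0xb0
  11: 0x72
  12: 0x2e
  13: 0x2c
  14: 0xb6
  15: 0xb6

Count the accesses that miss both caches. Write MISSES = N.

MISSES = 4

  [0] addr=0xb6 blk=22 s=2: MISS | VC []
  [1] addr=0xb5 blk=22 s=2: L1-HIT | VC []
  [2] addr=0x70 blk=14 s=2: MISS | VC [22]
  [3] addr=0xb5 blk=22 s=2: VC-HIT | VC [14]
  [4] addr=0xb5 blk=22 s=2: L1-HIT | VC [14]
  [5] addr=0x8c blk=17 s=1: MISS | VC [14]
  [6] addr=0x2f blk=5 s=1: MISS | VC [14, 17]
  [7] addr=0x8f blk=17 s=1: VC-HIT | VC [14, 5]
  [8] addr=0x88 blk=17 s=1: L1-HIT | VC [14, 5]
  [9] addr=0x8a blk=17 s=1: L1-HIT | VC [14, 5]
  [10] addr=0xb0 blk=22 s=2: L1-HIT | VC [14, 5]
  [11] addr=0x72 blk=14 s=2: VC-HIT | VC [22, 5]
  [12] addr=0x2e blk=5 s=1: VC-HIT | VC [22, 17]
  [13] addr=0x2c blk=5 s=1: L1-HIT | VC [22, 17]
  [14] addr=0xb6 blk=22 s=2: VC-HIT | VC [14, 17]
  [15] addr=0xb6 blk=22 s=2: L1-HIT | VC [14, 17]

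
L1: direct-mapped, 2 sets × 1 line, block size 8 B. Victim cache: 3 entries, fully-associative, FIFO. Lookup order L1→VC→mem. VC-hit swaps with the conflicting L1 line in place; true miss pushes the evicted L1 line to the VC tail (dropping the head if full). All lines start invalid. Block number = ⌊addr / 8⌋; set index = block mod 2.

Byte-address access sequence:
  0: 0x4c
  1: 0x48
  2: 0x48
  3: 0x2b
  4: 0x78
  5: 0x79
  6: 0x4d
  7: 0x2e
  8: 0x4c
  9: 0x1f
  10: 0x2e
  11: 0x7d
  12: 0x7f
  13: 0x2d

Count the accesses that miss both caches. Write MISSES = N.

MISSES = 4

#0 0x4c→b9/s1 MISS; vc=[]
#1 0x48→b9/s1 L1-HIT; vc=[]
#2 0x48→b9/s1 L1-HIT; vc=[]
#3 0x2b→b5/s1 MISS; vc=[9]
#4 0x78→b15/s1 MISS; vc=[9,5]
#5 0x79→b15/s1 L1-HIT; vc=[9,5]
#6 0x4d→b9/s1 VC-HIT; vc=[15,5]
#7 0x2e→b5/s1 VC-HIT; vc=[15,9]
#8 0x4c→b9/s1 VC-HIT; vc=[15,5]
#9 0x1f→b3/s1 MISS; vc=[15,5,9]
#10 0x2e→b5/s1 VC-HIT; vc=[15,3,9]
#11 0x7d→b15/s1 VC-HIT; vc=[5,3,9]
#12 0x7f→b15/s1 L1-HIT; vc=[5,3,9]
#13 0x2d→b5/s1 VC-HIT; vc=[15,3,9]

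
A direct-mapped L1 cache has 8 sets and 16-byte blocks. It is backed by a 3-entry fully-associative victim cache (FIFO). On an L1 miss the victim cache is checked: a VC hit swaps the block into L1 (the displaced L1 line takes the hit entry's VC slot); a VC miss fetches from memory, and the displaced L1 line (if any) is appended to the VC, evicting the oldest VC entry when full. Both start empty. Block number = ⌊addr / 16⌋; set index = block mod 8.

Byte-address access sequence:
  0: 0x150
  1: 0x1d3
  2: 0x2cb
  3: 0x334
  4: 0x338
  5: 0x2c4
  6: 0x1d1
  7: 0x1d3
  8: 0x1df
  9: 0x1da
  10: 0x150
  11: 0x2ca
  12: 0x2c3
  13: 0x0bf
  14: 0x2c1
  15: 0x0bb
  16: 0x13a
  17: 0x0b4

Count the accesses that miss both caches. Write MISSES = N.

MISSES = 6

  [0] addr=0x150 blk=21 s=5: MISS | VC []
  [1] addr=0x1d3 blk=29 s=5: MISS | VC [21]
  [2] addr=0x2cb blk=44 s=4: MISS | VC [21]
  [3] addr=0x334 blk=51 s=3: MISS | VC [21]
  [4] addr=0x338 blk=51 s=3: L1-HIT | VC [21]
  [5] addr=0x2c4 blk=44 s=4: L1-HIT | VC [21]
  [6] addr=0x1d1 blk=29 s=5: L1-HIT | VC [21]
  [7] addr=0x1d3 blk=29 s=5: L1-HIT | VC [21]
  [8] addr=0x1df blk=29 s=5: L1-HIT | VC [21]
  [9] addr=0x1da blk=29 s=5: L1-HIT | VC [21]
  [10] addr=0x150 blk=21 s=5: VC-HIT | VC [29]
  [11] addr=0x2ca blk=44 s=4: L1-HIT | VC [29]
  [12] addr=0x2c3 blk=44 s=4: L1-HIT | VC [29]
  [13] addr=0xbf blk=11 s=3: MISS | VC [29, 51]
  [14] addr=0x2c1 blk=44 s=4: L1-HIT | VC [29, 51]
  [15] addr=0xbb blk=11 s=3: L1-HIT | VC [29, 51]
  [16] addr=0x13a blk=19 s=3: MISS | VC [29, 51, 11]
  [17] addr=0xb4 blk=11 s=3: VC-HIT | VC [29, 51, 19]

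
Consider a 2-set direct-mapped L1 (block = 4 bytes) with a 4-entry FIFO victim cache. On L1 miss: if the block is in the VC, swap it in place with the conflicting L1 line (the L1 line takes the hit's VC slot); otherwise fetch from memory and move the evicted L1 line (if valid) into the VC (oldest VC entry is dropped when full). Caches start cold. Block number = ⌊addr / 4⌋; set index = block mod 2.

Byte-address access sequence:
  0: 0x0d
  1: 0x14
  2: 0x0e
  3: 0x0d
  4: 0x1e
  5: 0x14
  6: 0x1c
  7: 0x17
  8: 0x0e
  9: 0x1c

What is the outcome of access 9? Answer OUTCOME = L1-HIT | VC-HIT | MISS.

OUTCOME = VC-HIT

#0 0xd→b3/s1 MISS; vc=[]
#1 0x14→b5/s1 MISS; vc=[3]
#2 0xe→b3/s1 VC-HIT; vc=[5]
#3 0xd→b3/s1 L1-HIT; vc=[5]
#4 0x1e→b7/s1 MISS; vc=[5,3]
#5 0x14→b5/s1 VC-HIT; vc=[7,3]
#6 0x1c→b7/s1 VC-HIT; vc=[5,3]
#7 0x17→b5/s1 VC-HIT; vc=[7,3]
#8 0xe→b3/s1 VC-HIT; vc=[7,5]
#9 0x1c→b7/s1 VC-HIT; vc=[3,5]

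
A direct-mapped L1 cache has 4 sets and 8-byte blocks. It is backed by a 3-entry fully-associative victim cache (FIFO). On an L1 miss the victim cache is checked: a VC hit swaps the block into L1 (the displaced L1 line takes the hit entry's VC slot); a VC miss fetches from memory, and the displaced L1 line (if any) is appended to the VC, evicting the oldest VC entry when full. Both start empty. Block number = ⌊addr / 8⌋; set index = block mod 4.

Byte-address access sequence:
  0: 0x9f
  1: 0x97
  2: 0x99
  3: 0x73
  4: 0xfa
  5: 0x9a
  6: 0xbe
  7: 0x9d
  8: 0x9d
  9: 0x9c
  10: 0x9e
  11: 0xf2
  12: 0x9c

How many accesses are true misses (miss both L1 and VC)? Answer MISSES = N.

MISSES = 6

0: 0x9f (blk 19, set 3) → MISS  vc=[]
1: 0x97 (blk 18, set 2) → MISS  vc=[]
2: 0x99 (blk 19, set 3) → L1-HIT  vc=[]
3: 0x73 (blk 14, set 2) → MISS  vc=[18]
4: 0xfa (blk 31, set 3) → MISS  vc=[18, 19]
5: 0x9a (blk 19, set 3) → VC-HIT  vc=[18, 31]
6: 0xbe (blk 23, set 3) → MISS  vc=[18, 31, 19]
7: 0x9d (blk 19, set 3) → VC-HIT  vc=[18, 31, 23]
8: 0x9d (blk 19, set 3) → L1-HIT  vc=[18, 31, 23]
9: 0x9c (blk 19, set 3) → L1-HIT  vc=[18, 31, 23]
10: 0x9e (blk 19, set 3) → L1-HIT  vc=[18, 31, 23]
11: 0xf2 (blk 30, set 2) → MISS  vc=[31, 23, 14]
12: 0x9c (blk 19, set 3) → L1-HIT  vc=[31, 23, 14]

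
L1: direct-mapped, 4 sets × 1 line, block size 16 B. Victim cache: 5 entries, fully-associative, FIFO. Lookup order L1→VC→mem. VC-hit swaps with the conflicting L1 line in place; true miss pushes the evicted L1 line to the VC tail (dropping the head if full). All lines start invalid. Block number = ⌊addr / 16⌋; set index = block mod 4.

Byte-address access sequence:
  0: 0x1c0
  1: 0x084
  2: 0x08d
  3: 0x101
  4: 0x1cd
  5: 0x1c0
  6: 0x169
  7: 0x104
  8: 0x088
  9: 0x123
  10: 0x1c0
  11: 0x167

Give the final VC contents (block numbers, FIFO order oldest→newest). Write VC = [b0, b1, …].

  [0] addr=0x1c0 blk=28 s=0: MISS | VC []
  [1] addr=0x84 blk=8 s=0: MISS | VC [28]
  [2] addr=0x8d blk=8 s=0: L1-HIT | VC [28]
  [3] addr=0x101 blk=16 s=0: MISS | VC [28, 8]
  [4] addr=0x1cd blk=28 s=0: VC-HIT | VC [16, 8]
  [5] addr=0x1c0 blk=28 s=0: L1-HIT | VC [16, 8]
  [6] addr=0x169 blk=22 s=2: MISS | VC [16, 8]
  [7] addr=0x104 blk=16 s=0: VC-HIT | VC [28, 8]
  [8] addr=0x88 blk=8 s=0: VC-HIT | VC [28, 16]
  [9] addr=0x123 blk=18 s=2: MISS | VC [28, 16, 22]
  [10] addr=0x1c0 blk=28 s=0: VC-HIT | VC [8, 16, 22]
  [11] addr=0x167 blk=22 s=2: VC-HIT | VC [8, 16, 18]

VC = [8, 16, 18]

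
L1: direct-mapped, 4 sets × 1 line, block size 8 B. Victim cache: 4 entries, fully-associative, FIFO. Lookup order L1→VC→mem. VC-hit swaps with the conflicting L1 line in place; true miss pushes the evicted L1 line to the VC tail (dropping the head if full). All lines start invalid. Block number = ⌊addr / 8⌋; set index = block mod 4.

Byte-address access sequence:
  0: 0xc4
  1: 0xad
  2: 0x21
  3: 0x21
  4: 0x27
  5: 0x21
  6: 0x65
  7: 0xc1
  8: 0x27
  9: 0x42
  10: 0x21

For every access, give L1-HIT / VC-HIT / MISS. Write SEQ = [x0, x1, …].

SEQ = [MISS, MISS, MISS, L1-HIT, L1-HIT, L1-HIT, MISS, VC-HIT, VC-HIT, MISS, VC-HIT]

#0 0xc4→b24/s0 MISS; vc=[]
#1 0xad→b21/s1 MISS; vc=[]
#2 0x21→b4/s0 MISS; vc=[24]
#3 0x21→b4/s0 L1-HIT; vc=[24]
#4 0x27→b4/s0 L1-HIT; vc=[24]
#5 0x21→b4/s0 L1-HIT; vc=[24]
#6 0x65→b12/s0 MISS; vc=[24,4]
#7 0xc1→b24/s0 VC-HIT; vc=[12,4]
#8 0x27→b4/s0 VC-HIT; vc=[12,24]
#9 0x42→b8/s0 MISS; vc=[12,24,4]
#10 0x21→b4/s0 VC-HIT; vc=[12,24,8]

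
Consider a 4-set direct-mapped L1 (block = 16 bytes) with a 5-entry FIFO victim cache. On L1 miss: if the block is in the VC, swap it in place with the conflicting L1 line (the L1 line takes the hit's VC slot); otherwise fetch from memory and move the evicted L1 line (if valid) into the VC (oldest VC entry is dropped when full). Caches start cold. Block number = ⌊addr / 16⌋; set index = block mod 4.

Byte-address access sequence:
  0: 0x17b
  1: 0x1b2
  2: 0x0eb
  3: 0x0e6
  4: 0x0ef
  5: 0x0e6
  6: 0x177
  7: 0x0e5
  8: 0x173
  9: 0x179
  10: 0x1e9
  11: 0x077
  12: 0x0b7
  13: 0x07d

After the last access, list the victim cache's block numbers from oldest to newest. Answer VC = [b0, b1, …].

VC = [27, 14, 23, 11]

#0 0x17b→b23/s3 MISS; vc=[]
#1 0x1b2→b27/s3 MISS; vc=[23]
#2 0xeb→b14/s2 MISS; vc=[23]
#3 0xe6→b14/s2 L1-HIT; vc=[23]
#4 0xef→b14/s2 L1-HIT; vc=[23]
#5 0xe6→b14/s2 L1-HIT; vc=[23]
#6 0x177→b23/s3 VC-HIT; vc=[27]
#7 0xe5→b14/s2 L1-HIT; vc=[27]
#8 0x173→b23/s3 L1-HIT; vc=[27]
#9 0x179→b23/s3 L1-HIT; vc=[27]
#10 0x1e9→b30/s2 MISS; vc=[27,14]
#11 0x77→b7/s3 MISS; vc=[27,14,23]
#12 0xb7→b11/s3 MISS; vc=[27,14,23,7]
#13 0x7d→b7/s3 VC-HIT; vc=[27,14,23,11]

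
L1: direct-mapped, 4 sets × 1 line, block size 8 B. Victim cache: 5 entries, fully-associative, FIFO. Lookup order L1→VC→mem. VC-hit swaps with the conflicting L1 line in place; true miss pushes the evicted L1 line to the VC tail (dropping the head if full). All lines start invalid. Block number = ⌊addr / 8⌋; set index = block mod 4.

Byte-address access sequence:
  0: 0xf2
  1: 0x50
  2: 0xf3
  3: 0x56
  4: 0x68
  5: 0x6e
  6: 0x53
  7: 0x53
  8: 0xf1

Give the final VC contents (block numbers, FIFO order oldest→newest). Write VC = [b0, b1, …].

VC = [10]

0: 0xf2 (blk 30, set 2) → MISS  vc=[]
1: 0x50 (blk 10, set 2) → MISS  vc=[30]
2: 0xf3 (blk 30, set 2) → VC-HIT  vc=[10]
3: 0x56 (blk 10, set 2) → VC-HIT  vc=[30]
4: 0x68 (blk 13, set 1) → MISS  vc=[30]
5: 0x6e (blk 13, set 1) → L1-HIT  vc=[30]
6: 0x53 (blk 10, set 2) → L1-HIT  vc=[30]
7: 0x53 (blk 10, set 2) → L1-HIT  vc=[30]
8: 0xf1 (blk 30, set 2) → VC-HIT  vc=[10]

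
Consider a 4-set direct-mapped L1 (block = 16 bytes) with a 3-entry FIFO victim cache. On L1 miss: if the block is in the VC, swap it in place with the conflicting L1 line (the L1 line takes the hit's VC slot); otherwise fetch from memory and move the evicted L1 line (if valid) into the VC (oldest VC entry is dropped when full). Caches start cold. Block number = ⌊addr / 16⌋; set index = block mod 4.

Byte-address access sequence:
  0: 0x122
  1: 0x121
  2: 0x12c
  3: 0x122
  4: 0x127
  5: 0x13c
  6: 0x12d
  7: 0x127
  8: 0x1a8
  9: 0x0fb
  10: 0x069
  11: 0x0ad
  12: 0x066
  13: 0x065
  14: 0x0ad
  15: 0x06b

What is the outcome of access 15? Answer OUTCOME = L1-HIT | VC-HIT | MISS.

#0 0x122→b18/s2 MISS; vc=[]
#1 0x121→b18/s2 L1-HIT; vc=[]
#2 0x12c→b18/s2 L1-HIT; vc=[]
#3 0x122→b18/s2 L1-HIT; vc=[]
#4 0x127→b18/s2 L1-HIT; vc=[]
#5 0x13c→b19/s3 MISS; vc=[]
#6 0x12d→b18/s2 L1-HIT; vc=[]
#7 0x127→b18/s2 L1-HIT; vc=[]
#8 0x1a8→b26/s2 MISS; vc=[18]
#9 0xfb→b15/s3 MISS; vc=[18,19]
#10 0x69→b6/s2 MISS; vc=[18,19,26]
#11 0xad→b10/s2 MISS; vc=[19,26,6]
#12 0x66→b6/s2 VC-HIT; vc=[19,26,10]
#13 0x65→b6/s2 L1-HIT; vc=[19,26,10]
#14 0xad→b10/s2 VC-HIT; vc=[19,26,6]
#15 0x6b→b6/s2 VC-HIT; vc=[19,26,10]

OUTCOME = VC-HIT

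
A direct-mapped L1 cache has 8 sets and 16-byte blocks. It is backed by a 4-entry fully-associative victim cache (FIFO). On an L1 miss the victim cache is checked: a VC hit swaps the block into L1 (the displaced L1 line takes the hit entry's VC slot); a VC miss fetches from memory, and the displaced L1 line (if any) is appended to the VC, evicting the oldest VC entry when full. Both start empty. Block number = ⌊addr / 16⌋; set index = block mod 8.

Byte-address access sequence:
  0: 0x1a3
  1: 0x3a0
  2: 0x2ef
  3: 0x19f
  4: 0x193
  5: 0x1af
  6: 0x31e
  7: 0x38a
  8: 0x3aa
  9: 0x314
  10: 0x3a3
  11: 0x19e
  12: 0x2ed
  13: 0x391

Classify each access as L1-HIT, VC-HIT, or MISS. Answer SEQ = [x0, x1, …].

SEQ = [MISS, MISS, MISS, MISS, L1-HIT, VC-HIT, MISS, MISS, VC-HIT, L1-HIT, L1-HIT, VC-HIT, L1-HIT, MISS]

  [0] addr=0x1a3 blk=26 s=2: MISS | VC []
  [1] addr=0x3a0 blk=58 s=2: MISS | VC [26]
  [2] addr=0x2ef blk=46 s=6: MISS | VC [26]
  [3] addr=0x19f blk=25 s=1: MISS | VC [26]
  [4] addr=0x193 blk=25 s=1: L1-HIT | VC [26]
  [5] addr=0x1af blk=26 s=2: VC-HIT | VC [58]
  [6] addr=0x31e blk=49 s=1: MISS | VC [58, 25]
  [7] addr=0x38a blk=56 s=0: MISS | VC [58, 25]
  [8] addr=0x3aa blk=58 s=2: VC-HIT | VC [26, 25]
  [9] addr=0x314 blk=49 s=1: L1-HIT | VC [26, 25]
  [10] addr=0x3a3 blk=58 s=2: L1-HIT | VC [26, 25]
  [11] addr=0x19e blk=25 s=1: VC-HIT | VC [26, 49]
  [12] addr=0x2ed blk=46 s=6: L1-HIT | VC [26, 49]
  [13] addr=0x391 blk=57 s=1: MISS | VC [26, 49, 25]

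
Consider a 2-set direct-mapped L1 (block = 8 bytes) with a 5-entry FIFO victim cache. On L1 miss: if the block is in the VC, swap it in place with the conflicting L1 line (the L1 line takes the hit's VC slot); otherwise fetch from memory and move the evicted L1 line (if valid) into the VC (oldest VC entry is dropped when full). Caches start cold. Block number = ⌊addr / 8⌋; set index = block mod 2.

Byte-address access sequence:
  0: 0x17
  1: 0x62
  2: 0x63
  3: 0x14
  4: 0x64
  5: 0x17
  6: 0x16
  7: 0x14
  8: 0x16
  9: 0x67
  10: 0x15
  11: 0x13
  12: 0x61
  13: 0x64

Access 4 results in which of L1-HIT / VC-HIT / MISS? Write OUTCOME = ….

0: 0x17 (blk 2, set 0) → MISS  vc=[]
1: 0x62 (blk 12, set 0) → MISS  vc=[2]
2: 0x63 (blk 12, set 0) → L1-HIT  vc=[2]
3: 0x14 (blk 2, set 0) → VC-HIT  vc=[12]
4: 0x64 (blk 12, set 0) → VC-HIT  vc=[2]
5: 0x17 (blk 2, set 0) → VC-HIT  vc=[12]
6: 0x16 (blk 2, set 0) → L1-HIT  vc=[12]
7: 0x14 (blk 2, set 0) → L1-HIT  vc=[12]
8: 0x16 (blk 2, set 0) → L1-HIT  vc=[12]
9: 0x67 (blk 12, set 0) → VC-HIT  vc=[2]
10: 0x15 (blk 2, set 0) → VC-HIT  vc=[12]
11: 0x13 (blk 2, set 0) → L1-HIT  vc=[12]
12: 0x61 (blk 12, set 0) → VC-HIT  vc=[2]
13: 0x64 (blk 12, set 0) → L1-HIT  vc=[2]

OUTCOME = VC-HIT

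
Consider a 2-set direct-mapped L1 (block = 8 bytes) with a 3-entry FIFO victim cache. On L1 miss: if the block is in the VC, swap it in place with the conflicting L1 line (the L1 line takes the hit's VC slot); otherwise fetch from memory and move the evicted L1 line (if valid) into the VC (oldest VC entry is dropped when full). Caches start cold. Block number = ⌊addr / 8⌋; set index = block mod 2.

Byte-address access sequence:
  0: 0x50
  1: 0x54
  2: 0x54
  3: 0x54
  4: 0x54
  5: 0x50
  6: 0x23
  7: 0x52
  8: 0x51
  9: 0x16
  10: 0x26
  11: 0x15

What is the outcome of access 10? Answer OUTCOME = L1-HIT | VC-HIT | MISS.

0: 0x50 (blk 10, set 0) → MISS  vc=[]
1: 0x54 (blk 10, set 0) → L1-HIT  vc=[]
2: 0x54 (blk 10, set 0) → L1-HIT  vc=[]
3: 0x54 (blk 10, set 0) → L1-HIT  vc=[]
4: 0x54 (blk 10, set 0) → L1-HIT  vc=[]
5: 0x50 (blk 10, set 0) → L1-HIT  vc=[]
6: 0x23 (blk 4, set 0) → MISS  vc=[10]
7: 0x52 (blk 10, set 0) → VC-HIT  vc=[4]
8: 0x51 (blk 10, set 0) → L1-HIT  vc=[4]
9: 0x16 (blk 2, set 0) → MISS  vc=[4, 10]
10: 0x26 (blk 4, set 0) → VC-HIT  vc=[2, 10]
11: 0x15 (blk 2, set 0) → VC-HIT  vc=[4, 10]

OUTCOME = VC-HIT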